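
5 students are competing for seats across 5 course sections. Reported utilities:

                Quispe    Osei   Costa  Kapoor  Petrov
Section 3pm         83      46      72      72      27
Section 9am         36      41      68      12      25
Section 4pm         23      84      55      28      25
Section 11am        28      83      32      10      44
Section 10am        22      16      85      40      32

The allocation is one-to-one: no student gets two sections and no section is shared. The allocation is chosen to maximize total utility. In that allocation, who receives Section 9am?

Optimal: Quispe→Section 9am (36 points), Osei→Section 4pm (84 points), Costa→Section 10am (85 points), Kapoor→Section 3pm (72 points), Petrov→Section 11am (44 points) — total 36+84+85+72+44 = 321 points.
Next-best assignment: Quispe→Section 3pm, Osei→Section 4pm, Costa→Section 9am, Kapoor→Section 10am, Petrov→Section 11am = 319 points.
Quispe's own top section is Section 3pm (83 points), but forcing Quispe→Section 3pm and reassigning the rest optimally gives only 319 points — worse by 2.

Quispe receives Section 9am.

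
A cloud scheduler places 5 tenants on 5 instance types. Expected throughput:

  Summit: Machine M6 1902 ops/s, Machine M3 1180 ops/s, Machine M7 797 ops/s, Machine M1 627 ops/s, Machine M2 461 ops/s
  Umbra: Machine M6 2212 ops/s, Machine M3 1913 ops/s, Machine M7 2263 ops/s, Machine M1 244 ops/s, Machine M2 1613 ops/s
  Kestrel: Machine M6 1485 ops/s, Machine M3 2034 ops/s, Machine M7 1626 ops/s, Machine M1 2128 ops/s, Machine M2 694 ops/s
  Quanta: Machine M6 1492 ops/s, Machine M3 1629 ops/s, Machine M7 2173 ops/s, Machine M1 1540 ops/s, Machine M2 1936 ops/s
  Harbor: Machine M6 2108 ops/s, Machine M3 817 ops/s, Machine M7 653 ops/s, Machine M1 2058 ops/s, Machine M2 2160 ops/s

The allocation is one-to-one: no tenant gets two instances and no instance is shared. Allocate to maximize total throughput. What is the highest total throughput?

Maximum total: 10276 ops/s

Optimal: Summit→Machine M6 (1902 ops/s), Umbra→Machine M3 (1913 ops/s), Kestrel→Machine M1 (2128 ops/s), Quanta→Machine M7 (2173 ops/s), Harbor→Machine M2 (2160 ops/s) — total 1902+1913+2128+2173+2160 = 10276 ops/s.
Max-entry greedy (repeatedly take the single best remaining cell) gives 10082 ops/s, worse by 194.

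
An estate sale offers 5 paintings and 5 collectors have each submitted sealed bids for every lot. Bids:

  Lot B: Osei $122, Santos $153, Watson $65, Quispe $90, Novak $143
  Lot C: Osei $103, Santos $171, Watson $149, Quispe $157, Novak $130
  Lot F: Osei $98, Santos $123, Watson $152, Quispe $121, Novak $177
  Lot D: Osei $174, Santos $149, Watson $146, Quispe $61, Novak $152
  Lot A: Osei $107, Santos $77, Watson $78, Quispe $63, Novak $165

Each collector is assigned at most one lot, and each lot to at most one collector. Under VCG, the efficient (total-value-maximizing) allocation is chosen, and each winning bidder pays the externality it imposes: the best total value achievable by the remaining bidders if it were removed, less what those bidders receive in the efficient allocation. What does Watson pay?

Efficient allocation: Osei→Lot D ($174), Santos→Lot B ($153), Watson→Lot F ($152), Quispe→Lot C ($157), Novak→Lot A ($165); total welfare W = $801.
Watson receives Lot F at value $152, so the others get W − 152 = $649.
Without Watson: best allocation of the remaining 4 bidders over all 5 lots is Osei→Lot D ($174), Santos→Lot B ($153), Quispe→Lot C ($157), Novak→Lot F ($177), total $661.
VCG payment = (others' best without Watson) − (others' welfare with Watson) = 661 − 649 = $12.

Watson pays $12.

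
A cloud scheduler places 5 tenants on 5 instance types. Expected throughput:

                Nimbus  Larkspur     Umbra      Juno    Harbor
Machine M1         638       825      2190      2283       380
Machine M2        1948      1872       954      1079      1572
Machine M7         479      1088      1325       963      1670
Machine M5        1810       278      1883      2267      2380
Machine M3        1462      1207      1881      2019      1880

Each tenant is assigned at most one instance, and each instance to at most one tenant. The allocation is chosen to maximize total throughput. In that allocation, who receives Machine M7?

Treat this as an assignment problem: match each tenant to one instance.
Optimal: Nimbus→Machine M2 (1948 ops/s), Larkspur→Machine M7 (1088 ops/s), Umbra→Machine M1 (2190 ops/s), Juno→Machine M3 (2019 ops/s), Harbor→Machine M5 (2380 ops/s) — total 1948+1088+2190+2019+2380 = 9625 ops/s.
Column-greedy (each instance in turn goes to its best remaining tenant) gives 8991 ops/s, worse by 634.
Swapping Juno↔Larkspur (Juno→Machine M7 963 ops/s, Larkspur→Machine M3 1207 ops/s) loses 937.
Every other assignment is strictly worse.
Larkspur's own top instance is Machine M2 (1872 ops/s), but forcing Larkspur→Machine M2 and reassigning the rest optimally gives only 9561 ops/s — worse by 64.

Larkspur receives Machine M7.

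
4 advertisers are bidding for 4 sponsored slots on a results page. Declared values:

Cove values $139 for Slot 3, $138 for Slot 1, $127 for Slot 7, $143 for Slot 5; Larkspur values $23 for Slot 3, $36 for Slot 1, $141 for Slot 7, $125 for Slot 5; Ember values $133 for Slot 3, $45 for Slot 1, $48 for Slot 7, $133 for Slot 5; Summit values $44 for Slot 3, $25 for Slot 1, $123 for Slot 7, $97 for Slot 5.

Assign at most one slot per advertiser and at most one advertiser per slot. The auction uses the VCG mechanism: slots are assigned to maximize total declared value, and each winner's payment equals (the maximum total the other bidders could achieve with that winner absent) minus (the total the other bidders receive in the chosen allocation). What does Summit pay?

Efficient allocation: Cove→Slot 1 ($138), Larkspur→Slot 5 ($125), Ember→Slot 3 ($133), Summit→Slot 7 ($123); total welfare W = $519.
Summit receives Slot 7 at value $123, so the others get W − 123 = $396.
Without Summit: best allocation of the remaining 3 bidders over all 4 slots is Cove→Slot 5 ($143), Larkspur→Slot 7 ($141), Ember→Slot 3 ($133), total $417.
VCG payment = (others' best without Summit) − (others' welfare with Summit) = 417 − 396 = $21.

Summit pays $21.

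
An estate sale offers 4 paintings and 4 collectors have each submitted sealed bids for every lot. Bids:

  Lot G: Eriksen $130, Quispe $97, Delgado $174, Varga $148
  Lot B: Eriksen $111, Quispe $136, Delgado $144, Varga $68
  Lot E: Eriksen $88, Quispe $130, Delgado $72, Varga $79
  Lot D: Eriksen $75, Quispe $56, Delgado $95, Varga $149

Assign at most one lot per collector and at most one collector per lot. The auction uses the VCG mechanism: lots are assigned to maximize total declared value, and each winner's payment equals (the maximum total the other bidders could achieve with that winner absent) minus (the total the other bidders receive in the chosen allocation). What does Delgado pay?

Delgado pays $25.

Efficient allocation: Eriksen→Lot B ($111), Quispe→Lot E ($130), Delgado→Lot G ($174), Varga→Lot D ($149); total welfare W = $564.
Delgado receives Lot G at value $174, so the others get W − 174 = $390.
Without Delgado: best allocation of the remaining 3 bidders over all 4 lots is Eriksen→Lot G ($130), Quispe→Lot B ($136), Varga→Lot D ($149), total $415.
VCG payment = (others' best without Delgado) − (others' welfare with Delgado) = 415 − 390 = $25.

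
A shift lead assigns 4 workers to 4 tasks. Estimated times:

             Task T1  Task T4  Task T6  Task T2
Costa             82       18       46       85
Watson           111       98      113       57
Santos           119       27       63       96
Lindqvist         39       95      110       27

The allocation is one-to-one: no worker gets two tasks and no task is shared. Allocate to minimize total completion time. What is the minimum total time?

Min total: 169 min

Optimal: Costa→Task T6 (46 min), Watson→Task T2 (57 min), Santos→Task T4 (27 min), Lindqvist→Task T1 (39 min) — total 46+57+27+39 = 169 min.
Column-greedy (each task in turn goes to its cheapest remaining worker) gives 177 min, worse by 8.
Next-best assignment: Costa→Task T4, Watson→Task T2, Santos→Task T6, Lindqvist→Task T1 = 177 min.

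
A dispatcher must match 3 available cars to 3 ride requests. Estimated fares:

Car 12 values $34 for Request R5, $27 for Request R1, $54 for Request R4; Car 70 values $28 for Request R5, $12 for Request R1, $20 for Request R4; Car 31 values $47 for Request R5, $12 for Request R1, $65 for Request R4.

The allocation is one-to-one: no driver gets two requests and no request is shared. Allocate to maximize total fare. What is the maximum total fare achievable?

Maximum total: $120

Optimal: Car 12→Request R1 ($27), Car 70→Request R5 ($28), Car 31→Request R4 ($65) — total 27+28+65 = $120.
Next-best assignment: Car 12→Request R4, Car 70→Request R1, Car 31→Request R5 = $113.
Checked against all permutations: $120 is optimal.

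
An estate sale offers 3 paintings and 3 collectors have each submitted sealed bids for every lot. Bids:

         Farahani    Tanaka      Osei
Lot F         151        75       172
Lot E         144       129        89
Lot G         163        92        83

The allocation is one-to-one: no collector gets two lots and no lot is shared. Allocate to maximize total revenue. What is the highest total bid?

Maximum total: $464

This is the linear assignment problem.
Optimal: Farahani→Lot G ($163), Tanaka→Lot E ($129), Osei→Lot F ($172) — total 163+129+172 = $464.
Column-greedy (each lot in turn goes to its best remaining collector) gives $408, worse by 56.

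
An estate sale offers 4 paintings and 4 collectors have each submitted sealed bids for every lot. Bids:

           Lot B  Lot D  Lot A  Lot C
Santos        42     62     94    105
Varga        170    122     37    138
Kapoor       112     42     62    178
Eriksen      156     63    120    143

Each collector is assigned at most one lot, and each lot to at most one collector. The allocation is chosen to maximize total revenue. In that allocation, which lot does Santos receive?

Santos receives Lot A.

Treat this as an assignment problem: match each collector to one lot.
Optimal: Santos→Lot A ($94), Varga→Lot D ($122), Kapoor→Lot C ($178), Eriksen→Lot B ($156) — total 94+122+178+156 = $550.
Max-entry greedy (repeatedly take the single best remaining cell) gives $530, worse by 20.
Santos's own top lot is Lot C ($105), but forcing Santos→Lot C and reassigning the rest optimally gives only $459 — worse by 91.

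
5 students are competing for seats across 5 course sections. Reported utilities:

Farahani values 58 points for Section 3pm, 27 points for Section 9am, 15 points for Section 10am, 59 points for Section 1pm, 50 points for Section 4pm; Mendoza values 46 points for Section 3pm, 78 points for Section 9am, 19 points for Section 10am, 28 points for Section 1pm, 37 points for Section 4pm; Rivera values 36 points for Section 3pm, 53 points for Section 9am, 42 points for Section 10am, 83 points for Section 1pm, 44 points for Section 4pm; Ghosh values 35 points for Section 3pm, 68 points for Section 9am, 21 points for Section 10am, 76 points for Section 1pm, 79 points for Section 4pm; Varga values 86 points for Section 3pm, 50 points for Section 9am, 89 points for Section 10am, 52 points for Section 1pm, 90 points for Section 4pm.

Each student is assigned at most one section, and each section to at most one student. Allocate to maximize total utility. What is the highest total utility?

Max total: 387 points

Optimal: Farahani→Section 3pm (58 points), Mendoza→Section 9am (78 points), Rivera→Section 1pm (83 points), Ghosh→Section 4pm (79 points), Varga→Section 10am (89 points) — total 58+78+83+79+89 = 387 points.
Next-best assignment: Farahani→Section 3pm, Mendoza→Section 9am, Rivera→Section 4pm, Ghosh→Section 1pm, Varga→Section 10am = 345 points.
Swapping Rivera↔Ghosh (Rivera→Section 4pm 44 points, Ghosh→Section 1pm 76 points) loses 42.
Checked against all permutations: 387 points is optimal.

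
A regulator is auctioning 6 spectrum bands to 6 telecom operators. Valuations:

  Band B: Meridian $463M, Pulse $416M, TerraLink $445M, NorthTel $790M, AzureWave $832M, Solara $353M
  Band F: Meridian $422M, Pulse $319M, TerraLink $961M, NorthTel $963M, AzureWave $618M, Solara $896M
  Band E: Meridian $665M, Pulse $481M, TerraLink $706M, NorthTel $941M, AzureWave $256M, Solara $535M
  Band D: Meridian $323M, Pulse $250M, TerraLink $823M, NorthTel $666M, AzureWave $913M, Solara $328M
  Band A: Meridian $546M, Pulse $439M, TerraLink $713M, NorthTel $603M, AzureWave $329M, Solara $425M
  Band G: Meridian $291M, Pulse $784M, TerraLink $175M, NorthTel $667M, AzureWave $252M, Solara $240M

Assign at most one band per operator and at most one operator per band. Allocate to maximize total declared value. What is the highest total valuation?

Max total: $4822M

This is a one-to-one assignment (maximum-weight bipartite matching).
Optimal: Meridian→Band A ($546M), Pulse→Band G ($784M), TerraLink→Band D ($823M), NorthTel→Band E ($941M), AzureWave→Band B ($832M), Solara→Band F ($896M) — total 546+784+823+941+832+896 = $4822M.
Max-entry greedy (repeatedly take the single best remaining cell) gives $4391M, worse by 431.
Next-best assignment: Meridian→Band E, Pulse→Band G, TerraLink→Band A, NorthTel→Band B, AzureWave→Band D, Solara→Band F = $4761M.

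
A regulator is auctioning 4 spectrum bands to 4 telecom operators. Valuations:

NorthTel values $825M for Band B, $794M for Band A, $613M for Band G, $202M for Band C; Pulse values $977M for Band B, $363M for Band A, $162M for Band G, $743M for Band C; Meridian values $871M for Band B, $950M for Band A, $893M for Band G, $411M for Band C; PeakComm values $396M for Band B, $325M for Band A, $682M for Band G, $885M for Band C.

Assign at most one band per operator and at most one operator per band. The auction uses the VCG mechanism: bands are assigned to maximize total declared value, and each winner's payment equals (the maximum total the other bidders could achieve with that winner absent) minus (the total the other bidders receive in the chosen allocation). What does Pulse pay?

Efficient allocation: NorthTel→Band A ($794M), Pulse→Band B ($977M), Meridian→Band G ($893M), PeakComm→Band C ($885M); total welfare W = $3549M.
Pulse receives Band B at value $977M, so the others get W − 977 = $2572M.
Without Pulse: best allocation of the remaining 3 bidders over all 4 bands is NorthTel→Band B ($825M), Meridian→Band A ($950M), PeakComm→Band C ($885M), total $2660M.
VCG payment = (others' best without Pulse) − (others' welfare with Pulse) = 2660 − 2572 = $88M.

Pulse pays $88M.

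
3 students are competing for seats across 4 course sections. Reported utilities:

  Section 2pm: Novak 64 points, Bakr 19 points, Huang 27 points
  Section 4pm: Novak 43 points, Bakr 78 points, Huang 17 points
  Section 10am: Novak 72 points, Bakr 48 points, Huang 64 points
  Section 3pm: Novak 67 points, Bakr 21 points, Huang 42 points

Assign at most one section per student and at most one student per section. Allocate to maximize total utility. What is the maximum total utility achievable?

Max total: 209 points

Treat this as an assignment problem: match each student to one section.
Optimal: Novak→Section 3pm (67 points), Bakr→Section 4pm (78 points), Huang→Section 10am (64 points) — total 67+78+64 = 209 points.
Row-greedy (each student in turn takes its best remaining section) gives 192 points, worse by 17.
Swapping Huang↔Novak (Huang→Section 3pm 42 points, Novak→Section 10am 72 points) loses 17.
Checked against all permutations: 209 points is optimal.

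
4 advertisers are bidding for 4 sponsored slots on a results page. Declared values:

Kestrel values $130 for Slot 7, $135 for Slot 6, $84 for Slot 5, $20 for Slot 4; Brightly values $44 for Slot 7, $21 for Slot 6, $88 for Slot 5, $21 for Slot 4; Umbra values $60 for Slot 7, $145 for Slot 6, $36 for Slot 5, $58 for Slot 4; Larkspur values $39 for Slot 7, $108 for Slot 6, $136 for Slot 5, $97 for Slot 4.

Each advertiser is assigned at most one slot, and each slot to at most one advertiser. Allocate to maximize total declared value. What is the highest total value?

Optimal: Kestrel→Slot 7 ($130), Brightly→Slot 5 ($88), Umbra→Slot 6 ($145), Larkspur→Slot 4 ($97) — total 130+88+145+97 = $460.
Column-greedy (each slot in turn goes to its best remaining advertiser) gives $432, worse by 28.
No other one-to-one assignment exceeds $460.

Maximum total: $460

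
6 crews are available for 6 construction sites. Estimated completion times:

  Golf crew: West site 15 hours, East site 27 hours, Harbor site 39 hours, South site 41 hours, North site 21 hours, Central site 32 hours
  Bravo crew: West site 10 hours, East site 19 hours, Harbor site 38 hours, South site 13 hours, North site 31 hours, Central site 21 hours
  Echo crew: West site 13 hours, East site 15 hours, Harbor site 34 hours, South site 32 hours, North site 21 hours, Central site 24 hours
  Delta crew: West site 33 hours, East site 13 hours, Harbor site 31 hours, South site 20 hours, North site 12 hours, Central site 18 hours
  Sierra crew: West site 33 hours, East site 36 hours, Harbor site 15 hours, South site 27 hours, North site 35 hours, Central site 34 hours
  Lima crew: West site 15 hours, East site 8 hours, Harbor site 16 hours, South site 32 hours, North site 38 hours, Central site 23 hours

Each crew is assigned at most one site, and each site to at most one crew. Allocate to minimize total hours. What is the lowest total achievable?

Minimum total: 87 hours

Optimal: Golf crew→West site (15 hours), Bravo crew→South site (13 hours), Echo crew→Central site (24 hours), Delta crew→North site (12 hours), Sierra crew→Harbor site (15 hours), Lima crew→East site (8 hours) — total 15+13+24+12+15+8 = 87 hours.
Min-entry greedy (repeatedly take the single cheapest remaining cell) gives 110 hours, worse by 23.
Next-best assignment: Golf crew→North site, Bravo crew→South site, Echo crew→West site, Delta crew→Central site, Sierra crew→Harbor site, Lima crew→East site = 88 hours.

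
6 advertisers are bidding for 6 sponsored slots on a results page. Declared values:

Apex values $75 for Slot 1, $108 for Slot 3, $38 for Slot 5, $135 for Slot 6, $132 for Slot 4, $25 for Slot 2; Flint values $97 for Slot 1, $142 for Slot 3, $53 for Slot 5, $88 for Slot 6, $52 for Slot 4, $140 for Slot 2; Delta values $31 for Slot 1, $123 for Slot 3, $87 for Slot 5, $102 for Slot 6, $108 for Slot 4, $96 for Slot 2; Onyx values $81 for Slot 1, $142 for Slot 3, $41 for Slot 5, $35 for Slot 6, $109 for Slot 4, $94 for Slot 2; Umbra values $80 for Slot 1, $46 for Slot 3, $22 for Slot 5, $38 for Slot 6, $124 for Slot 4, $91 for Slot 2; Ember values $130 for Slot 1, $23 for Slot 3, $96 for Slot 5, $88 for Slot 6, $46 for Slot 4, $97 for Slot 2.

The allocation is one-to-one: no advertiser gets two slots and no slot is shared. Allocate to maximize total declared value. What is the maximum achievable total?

Optimal: Apex→Slot 6 ($135), Flint→Slot 2 ($140), Delta→Slot 5 ($87), Onyx→Slot 3 ($142), Umbra→Slot 4 ($124), Ember→Slot 1 ($130) — total 135+140+87+142+124+130 = $758.
Column-greedy (each slot in turn goes to its best remaining advertiser) gives $712, worse by 46.
Next-best assignment: Apex→Slot 6, Flint→Slot 3, Delta→Slot 5, Onyx→Slot 2, Umbra→Slot 4, Ember→Slot 1 = $712.
Swapping Apex↔Onyx (Apex→Slot 3 $108, Onyx→Slot 6 $35) loses 134.

Maximum total: $758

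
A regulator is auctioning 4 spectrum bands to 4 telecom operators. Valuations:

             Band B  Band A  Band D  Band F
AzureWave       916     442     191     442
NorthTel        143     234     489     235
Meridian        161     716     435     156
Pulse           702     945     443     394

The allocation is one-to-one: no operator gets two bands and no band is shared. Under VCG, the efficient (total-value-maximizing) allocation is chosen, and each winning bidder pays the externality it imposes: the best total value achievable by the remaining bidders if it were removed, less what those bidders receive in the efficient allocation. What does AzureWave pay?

Efficient allocation: AzureWave→Band B ($916M), NorthTel→Band F ($235M), Meridian→Band D ($435M), Pulse→Band A ($945M); total welfare W = $2531M.
AzureWave receives Band B at value $916M, so the others get W − 916 = $1615M.
Without AzureWave: best allocation of the remaining 3 bidders over all 4 bands is NorthTel→Band D ($489M), Meridian→Band A ($716M), Pulse→Band B ($702M), total $1907M.
VCG payment = (others' best without AzureWave) − (others' welfare with AzureWave) = 1907 − 1615 = $292M.

AzureWave pays $292M.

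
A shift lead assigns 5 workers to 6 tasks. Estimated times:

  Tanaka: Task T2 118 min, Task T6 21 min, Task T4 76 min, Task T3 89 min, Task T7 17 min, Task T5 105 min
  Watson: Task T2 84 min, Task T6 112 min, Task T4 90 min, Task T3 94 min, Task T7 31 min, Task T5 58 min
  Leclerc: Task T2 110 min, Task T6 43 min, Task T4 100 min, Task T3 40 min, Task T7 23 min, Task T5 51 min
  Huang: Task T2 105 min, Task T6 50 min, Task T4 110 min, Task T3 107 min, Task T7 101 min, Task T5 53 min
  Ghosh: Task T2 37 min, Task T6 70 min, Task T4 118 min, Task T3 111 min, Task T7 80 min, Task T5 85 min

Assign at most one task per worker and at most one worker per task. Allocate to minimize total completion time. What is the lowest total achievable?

This is a one-to-one assignment (minimum-cost bipartite matching).
Optimal: Tanaka→Task T6 (21 min), Watson→Task T7 (31 min), Leclerc→Task T3 (40 min), Huang→Task T5 (53 min), Ghosh→Task T2 (37 min) — total 21+31+40+53+37 = 182 min.
Column-greedy (each task in turn goes to its cheapest remaining worker) gives 289 min, worse by 107.
Every other assignment is strictly worse.

Minimum total: 182 min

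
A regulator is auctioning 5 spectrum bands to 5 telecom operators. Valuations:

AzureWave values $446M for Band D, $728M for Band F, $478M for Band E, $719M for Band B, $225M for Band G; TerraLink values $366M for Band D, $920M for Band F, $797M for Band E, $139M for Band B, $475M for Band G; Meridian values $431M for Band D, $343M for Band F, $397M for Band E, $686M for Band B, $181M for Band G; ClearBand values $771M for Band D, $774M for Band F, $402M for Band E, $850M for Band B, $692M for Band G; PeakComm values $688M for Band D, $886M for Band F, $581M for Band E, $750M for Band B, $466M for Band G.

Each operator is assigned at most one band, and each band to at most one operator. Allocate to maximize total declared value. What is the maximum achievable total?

Maximum total: $3591M

Optimal: AzureWave→Band F ($728M), TerraLink→Band E ($797M), Meridian→Band B ($686M), ClearBand→Band G ($692M), PeakComm→Band D ($688M) — total 728+797+686+692+688 = $3591M.
Column-greedy (each band in turn goes to its best remaining operator) gives $3172M, worse by 419.
Next-best assignment: AzureWave→Band B, TerraLink→Band E, Meridian→Band D, ClearBand→Band G, PeakComm→Band F = $3525M.
Checked against all permutations: $3591M is optimal.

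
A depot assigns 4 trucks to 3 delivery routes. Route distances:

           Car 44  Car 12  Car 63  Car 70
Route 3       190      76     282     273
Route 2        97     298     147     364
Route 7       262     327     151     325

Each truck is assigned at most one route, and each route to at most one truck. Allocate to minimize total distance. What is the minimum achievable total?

Minimum total: 324 km

Optimal: Car 12→Route 3 (76 km), Car 44→Route 2 (97 km), Car 63→Route 7 (151 km) — total 76+97+151 = 324 km.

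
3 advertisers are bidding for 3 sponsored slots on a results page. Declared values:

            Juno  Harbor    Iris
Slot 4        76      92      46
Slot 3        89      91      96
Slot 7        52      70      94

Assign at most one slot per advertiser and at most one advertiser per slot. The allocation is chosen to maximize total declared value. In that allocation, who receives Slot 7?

Optimal: Juno→Slot 3 ($89), Harbor→Slot 4 ($92), Iris→Slot 7 ($94) — total 89+92+94 = $275.
Column-greedy (each slot in turn goes to its best remaining advertiser) gives $240, worse by 35.
No other one-to-one assignment exceeds $275.
Iris's own top slot is Slot 3 ($96), but forcing Iris→Slot 3 and reassigning the rest optimally gives only $242 — worse by 33.

Iris receives Slot 7.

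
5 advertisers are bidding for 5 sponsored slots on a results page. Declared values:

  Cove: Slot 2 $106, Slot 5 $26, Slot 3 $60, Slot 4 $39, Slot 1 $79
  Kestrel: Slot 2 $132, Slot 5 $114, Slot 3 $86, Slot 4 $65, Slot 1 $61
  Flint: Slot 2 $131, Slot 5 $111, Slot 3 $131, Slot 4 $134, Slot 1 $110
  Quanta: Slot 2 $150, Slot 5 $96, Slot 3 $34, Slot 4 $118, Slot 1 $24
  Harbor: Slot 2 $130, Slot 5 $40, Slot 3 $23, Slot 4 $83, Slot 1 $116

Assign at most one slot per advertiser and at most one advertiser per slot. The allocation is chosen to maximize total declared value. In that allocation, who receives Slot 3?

Optimal: Cove→Slot 2 ($106), Kestrel→Slot 5 ($114), Flint→Slot 3 ($131), Quanta→Slot 4 ($118), Harbor→Slot 1 ($116) — total 106+114+131+118+116 = $585.
No other one-to-one assignment exceeds $585.
Flint's own top slot is Slot 4 ($134), but forcing Flint→Slot 4 and reassigning the rest optimally gives only $574 — worse by 11.

Flint receives Slot 3.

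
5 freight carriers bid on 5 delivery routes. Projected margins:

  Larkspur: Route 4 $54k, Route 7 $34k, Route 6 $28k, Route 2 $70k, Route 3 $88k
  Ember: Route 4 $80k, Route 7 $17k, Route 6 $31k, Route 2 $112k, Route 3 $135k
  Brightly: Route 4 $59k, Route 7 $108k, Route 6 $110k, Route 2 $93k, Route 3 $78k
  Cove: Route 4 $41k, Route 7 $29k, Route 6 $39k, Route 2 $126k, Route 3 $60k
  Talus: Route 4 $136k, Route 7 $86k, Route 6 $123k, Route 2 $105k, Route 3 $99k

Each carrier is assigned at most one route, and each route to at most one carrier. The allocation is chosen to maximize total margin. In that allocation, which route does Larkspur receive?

Larkspur receives Route 4.

This is the linear assignment problem.
Optimal: Larkspur→Route 4 ($54k), Ember→Route 3 ($135k), Brightly→Route 7 ($108k), Cove→Route 2 ($126k), Talus→Route 6 ($123k) — total 54+135+108+126+123 = $546k.
Max-entry greedy (repeatedly take the single best remaining cell) gives $541k, worse by 5.
Larkspur's own top route is Route 3 ($88k), but forcing Larkspur→Route 3 and reassigning the rest optimally gives only $525k — worse by 21.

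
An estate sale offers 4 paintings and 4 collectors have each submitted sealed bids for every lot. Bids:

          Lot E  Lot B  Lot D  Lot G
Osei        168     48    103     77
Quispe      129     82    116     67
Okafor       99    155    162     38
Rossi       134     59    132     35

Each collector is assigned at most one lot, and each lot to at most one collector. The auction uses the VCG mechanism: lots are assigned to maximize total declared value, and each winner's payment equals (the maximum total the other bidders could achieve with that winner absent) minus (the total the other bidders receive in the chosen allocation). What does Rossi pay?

Rossi pays $49.

Efficient allocation: Osei→Lot E ($168), Quispe→Lot G ($67), Okafor→Lot B ($155), Rossi→Lot D ($132); total welfare W = $522.
Rossi receives Lot D at value $132, so the others get W − 132 = $390.
Without Rossi: best allocation of the remaining 3 bidders over all 4 lots is Osei→Lot E ($168), Quispe→Lot D ($116), Okafor→Lot B ($155), total $439.
VCG payment = (others' best without Rossi) − (others' welfare with Rossi) = 439 − 390 = $49.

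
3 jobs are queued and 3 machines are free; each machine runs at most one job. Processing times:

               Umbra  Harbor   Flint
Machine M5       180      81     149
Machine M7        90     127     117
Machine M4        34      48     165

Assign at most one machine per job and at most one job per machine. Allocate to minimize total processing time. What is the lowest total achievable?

Minimum total: 232 min

Optimal: Umbra→Machine M4 (34 min), Harbor→Machine M5 (81 min), Flint→Machine M7 (117 min) — total 34+81+117 = 232 min.
Column-greedy (each machine in turn goes to its cheapest remaining job) gives 336 min, worse by 104.
Swapping Umbra↔Flint (Umbra→Machine M7 90 min, Flint→Machine M4 165 min) adds 104.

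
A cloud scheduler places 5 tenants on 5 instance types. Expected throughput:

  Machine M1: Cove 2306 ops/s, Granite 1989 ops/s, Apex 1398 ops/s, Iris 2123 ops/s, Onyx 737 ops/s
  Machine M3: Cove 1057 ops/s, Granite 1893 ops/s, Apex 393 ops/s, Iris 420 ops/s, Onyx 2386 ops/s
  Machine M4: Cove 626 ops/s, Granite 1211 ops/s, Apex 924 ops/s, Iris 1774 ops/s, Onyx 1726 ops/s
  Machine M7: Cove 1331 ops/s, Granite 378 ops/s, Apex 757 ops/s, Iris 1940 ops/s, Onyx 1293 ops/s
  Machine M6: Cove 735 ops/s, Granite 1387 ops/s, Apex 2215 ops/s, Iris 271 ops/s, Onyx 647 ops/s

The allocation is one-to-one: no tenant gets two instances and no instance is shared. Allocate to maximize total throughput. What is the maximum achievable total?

Optimal: Cove→Machine M1 (2306 ops/s), Granite→Machine M3 (1893 ops/s), Apex→Machine M6 (2215 ops/s), Iris→Machine M7 (1940 ops/s), Onyx→Machine M4 (1726 ops/s) — total 2306+1893+2215+1940+1726 = 10080 ops/s.
Max-entry greedy (repeatedly take the single best remaining cell) gives 10058 ops/s, worse by 22.
Swapping Granite↔Iris (Granite→Machine M7 378 ops/s, Iris→Machine M3 420 ops/s) loses 3035.

Maximum total: 10080 ops/s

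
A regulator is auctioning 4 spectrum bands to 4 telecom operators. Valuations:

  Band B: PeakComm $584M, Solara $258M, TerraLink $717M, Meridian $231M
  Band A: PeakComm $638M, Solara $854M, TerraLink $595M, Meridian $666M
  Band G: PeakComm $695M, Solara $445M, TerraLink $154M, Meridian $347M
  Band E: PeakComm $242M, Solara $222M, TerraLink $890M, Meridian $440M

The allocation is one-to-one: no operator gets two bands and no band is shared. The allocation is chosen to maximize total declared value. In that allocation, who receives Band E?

Meridian receives Band E.

Optimal: PeakComm→Band G ($695M), Solara→Band A ($854M), TerraLink→Band B ($717M), Meridian→Band E ($440M) — total 695+854+717+440 = $2706M.
Max-entry greedy (repeatedly take the single best remaining cell) gives $2670M, worse by 36.
Swapping TerraLink↔Solara (TerraLink→Band A $595M, Solara→Band B $258M) loses 718.
No other one-to-one assignment exceeds $2706M.
Meridian's own top band is Band A ($666M), but forcing Meridian→Band A and reassigning the rest optimally gives only $2585M — worse by 121.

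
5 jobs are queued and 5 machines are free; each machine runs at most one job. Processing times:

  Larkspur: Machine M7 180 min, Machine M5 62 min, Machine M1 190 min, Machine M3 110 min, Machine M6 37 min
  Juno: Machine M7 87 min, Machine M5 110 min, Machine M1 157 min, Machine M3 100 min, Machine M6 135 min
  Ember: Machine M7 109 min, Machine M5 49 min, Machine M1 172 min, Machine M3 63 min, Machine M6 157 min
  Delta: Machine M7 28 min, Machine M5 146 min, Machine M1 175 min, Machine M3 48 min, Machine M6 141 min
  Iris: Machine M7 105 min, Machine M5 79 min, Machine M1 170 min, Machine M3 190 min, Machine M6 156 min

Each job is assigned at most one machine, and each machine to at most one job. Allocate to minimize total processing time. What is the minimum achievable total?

Min total: 364 min

Treat this as an assignment problem: match each job to one machine.
Optimal: Larkspur→Machine M6 (37 min), Juno→Machine M1 (157 min), Ember→Machine M3 (63 min), Delta→Machine M7 (28 min), Iris→Machine M5 (79 min) — total 37+157+63+28+79 = 364 min.
Min-entry greedy (repeatedly take the single cheapest remaining cell) gives 384 min, worse by 20.
Next-best assignment: Larkspur→Machine M6, Juno→Machine M3, Ember→Machine M5, Delta→Machine M7, Iris→Machine M1 = 384 min.
Every other assignment is strictly worse.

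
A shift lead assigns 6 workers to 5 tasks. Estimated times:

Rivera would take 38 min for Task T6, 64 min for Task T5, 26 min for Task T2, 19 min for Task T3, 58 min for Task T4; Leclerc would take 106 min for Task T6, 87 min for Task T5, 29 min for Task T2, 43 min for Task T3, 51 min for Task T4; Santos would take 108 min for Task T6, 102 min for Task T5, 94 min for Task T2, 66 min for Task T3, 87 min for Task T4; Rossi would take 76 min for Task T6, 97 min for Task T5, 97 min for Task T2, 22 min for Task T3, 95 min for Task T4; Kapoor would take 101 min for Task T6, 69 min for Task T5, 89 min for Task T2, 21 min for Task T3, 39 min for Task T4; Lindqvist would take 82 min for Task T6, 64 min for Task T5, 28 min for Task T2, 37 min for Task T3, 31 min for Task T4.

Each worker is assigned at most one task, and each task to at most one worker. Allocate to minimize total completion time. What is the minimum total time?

Minimum total: 189 min

Optimal: Rivera→Task T6 (38 min), Kapoor→Task T5 (69 min), Leclerc→Task T2 (29 min), Rossi→Task T3 (22 min), Lindqvist→Task T4 (31 min) — total 38+69+29+22+31 = 189 min.
No other one-to-one assignment undercuts 189 min.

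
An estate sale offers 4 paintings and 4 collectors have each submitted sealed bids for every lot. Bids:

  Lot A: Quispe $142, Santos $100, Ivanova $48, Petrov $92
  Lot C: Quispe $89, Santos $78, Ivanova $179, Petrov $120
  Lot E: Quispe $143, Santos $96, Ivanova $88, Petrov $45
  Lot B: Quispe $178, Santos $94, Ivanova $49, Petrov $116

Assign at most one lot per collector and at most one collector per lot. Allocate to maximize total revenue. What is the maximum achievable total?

Max total: $545

Optimal: Quispe→Lot B ($178), Santos→Lot E ($96), Ivanova→Lot C ($179), Petrov→Lot A ($92) — total 178+96+179+92 = $545.
Max-entry greedy (repeatedly take the single best remaining cell) gives $502, worse by 43.
Next-best assignment: Quispe→Lot E, Santos→Lot A, Ivanova→Lot C, Petrov→Lot B = $538.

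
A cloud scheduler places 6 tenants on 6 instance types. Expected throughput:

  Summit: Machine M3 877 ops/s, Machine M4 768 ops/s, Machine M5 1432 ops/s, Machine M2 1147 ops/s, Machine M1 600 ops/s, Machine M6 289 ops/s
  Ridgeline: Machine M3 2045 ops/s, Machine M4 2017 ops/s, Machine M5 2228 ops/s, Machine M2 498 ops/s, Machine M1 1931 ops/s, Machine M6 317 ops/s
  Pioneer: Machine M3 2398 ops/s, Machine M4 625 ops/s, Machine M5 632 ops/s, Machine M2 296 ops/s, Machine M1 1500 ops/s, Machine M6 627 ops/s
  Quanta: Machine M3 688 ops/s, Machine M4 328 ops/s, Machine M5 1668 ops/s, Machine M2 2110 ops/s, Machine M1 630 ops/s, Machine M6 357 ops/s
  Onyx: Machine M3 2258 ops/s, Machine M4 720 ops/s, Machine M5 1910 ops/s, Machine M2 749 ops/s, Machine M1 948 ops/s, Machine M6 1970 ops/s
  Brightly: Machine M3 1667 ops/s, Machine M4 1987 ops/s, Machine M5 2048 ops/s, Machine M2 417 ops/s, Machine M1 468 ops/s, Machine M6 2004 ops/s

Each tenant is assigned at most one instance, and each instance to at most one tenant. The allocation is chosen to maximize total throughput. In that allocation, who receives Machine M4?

Brightly receives Machine M4.

Treat this as an assignment problem: match each tenant to one instance.
Optimal: Summit→Machine M5 (1432 ops/s), Ridgeline→Machine M1 (1931 ops/s), Pioneer→Machine M3 (2398 ops/s), Quanta→Machine M2 (2110 ops/s), Onyx→Machine M6 (1970 ops/s), Brightly→Machine M4 (1987 ops/s) — total 1432+1931+2398+2110+1970+1987 = 11828 ops/s.
Column-greedy (each instance in turn goes to its best remaining tenant) gives 9810 ops/s, worse by 2018.
Brightly's own top instance is Machine M5 (2048 ops/s), but forcing Brightly→Machine M5 and reassigning the rest optimally gives only 11225 ops/s — worse by 603.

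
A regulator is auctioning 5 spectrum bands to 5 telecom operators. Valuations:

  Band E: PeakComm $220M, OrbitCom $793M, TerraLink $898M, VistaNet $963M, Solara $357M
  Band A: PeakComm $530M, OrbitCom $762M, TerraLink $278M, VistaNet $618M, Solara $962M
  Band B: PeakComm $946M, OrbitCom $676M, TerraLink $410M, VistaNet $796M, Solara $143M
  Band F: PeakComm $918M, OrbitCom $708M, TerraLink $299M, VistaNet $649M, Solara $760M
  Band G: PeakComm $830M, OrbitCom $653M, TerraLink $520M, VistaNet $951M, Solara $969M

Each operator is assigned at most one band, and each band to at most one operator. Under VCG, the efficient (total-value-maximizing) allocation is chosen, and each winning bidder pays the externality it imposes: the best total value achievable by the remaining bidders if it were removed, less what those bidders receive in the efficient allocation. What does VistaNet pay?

Efficient allocation: PeakComm→Band B ($946M), OrbitCom→Band F ($708M), TerraLink→Band E ($898M), VistaNet→Band G ($951M), Solara→Band A ($962M); total welfare W = $4465M.
VistaNet receives Band G at value $951M, so the others get W − 951 = $3514M.
Without VistaNet: best allocation of the remaining 4 bidders over all 5 bands is PeakComm→Band B ($946M), OrbitCom→Band A ($762M), TerraLink→Band E ($898M), Solara→Band G ($969M), total $3575M.
VCG payment = (others' best without VistaNet) − (others' welfare with VistaNet) = 3575 − 3514 = $61M.

VistaNet pays $61M.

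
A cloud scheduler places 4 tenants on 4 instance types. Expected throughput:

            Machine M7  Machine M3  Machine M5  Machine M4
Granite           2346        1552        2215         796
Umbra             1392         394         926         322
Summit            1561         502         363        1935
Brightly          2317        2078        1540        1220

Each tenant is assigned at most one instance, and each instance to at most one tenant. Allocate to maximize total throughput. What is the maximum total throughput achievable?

Optimal: Granite→Machine M5 (2215 ops/s), Umbra→Machine M7 (1392 ops/s), Summit→Machine M4 (1935 ops/s), Brightly→Machine M3 (2078 ops/s) — total 2215+1392+1935+2078 = 7620 ops/s.
Max-entry greedy (repeatedly take the single best remaining cell) gives 7285 ops/s, worse by 335.
Next-best assignment: Granite→Machine M7, Umbra→Machine M5, Summit→Machine M4, Brightly→Machine M3 = 7285 ops/s.
Swapping Umbra↔Summit (Umbra→Machine M4 322 ops/s, Summit→Machine M7 1561 ops/s) loses 1444.
Every other assignment is strictly worse.

Max total: 7620 ops/s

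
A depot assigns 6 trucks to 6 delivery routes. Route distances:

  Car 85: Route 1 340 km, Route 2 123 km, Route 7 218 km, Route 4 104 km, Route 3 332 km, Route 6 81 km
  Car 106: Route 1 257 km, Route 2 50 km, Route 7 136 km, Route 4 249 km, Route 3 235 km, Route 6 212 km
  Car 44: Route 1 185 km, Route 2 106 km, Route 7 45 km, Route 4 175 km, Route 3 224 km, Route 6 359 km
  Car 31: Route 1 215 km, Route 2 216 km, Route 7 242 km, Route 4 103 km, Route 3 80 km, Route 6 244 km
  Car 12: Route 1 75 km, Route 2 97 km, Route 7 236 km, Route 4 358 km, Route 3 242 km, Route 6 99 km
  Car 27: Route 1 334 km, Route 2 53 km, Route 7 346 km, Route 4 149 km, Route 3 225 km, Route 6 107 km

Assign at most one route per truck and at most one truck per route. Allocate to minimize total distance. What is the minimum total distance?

Optimal: Car 85→Route 4 (104 km), Car 106→Route 2 (50 km), Car 44→Route 7 (45 km), Car 31→Route 3 (80 km), Car 12→Route 1 (75 km), Car 27→Route 6 (107 km) — total 104+50+45+80+75+107 = 461 km.
Row-greedy (each truck in turn takes its cheapest remaining route) gives 480 km, worse by 19.
Swapping Car 85↔Car 12 (Car 85→Route 1 340 km, Car 12→Route 4 358 km) adds 519.

Minimum total: 461 km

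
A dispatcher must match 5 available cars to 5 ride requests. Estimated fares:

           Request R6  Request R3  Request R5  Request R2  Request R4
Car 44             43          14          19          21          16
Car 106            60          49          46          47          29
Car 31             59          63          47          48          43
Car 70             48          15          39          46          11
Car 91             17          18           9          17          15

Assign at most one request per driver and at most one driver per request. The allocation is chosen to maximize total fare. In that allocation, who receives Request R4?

Car 91 receives Request R4.

Optimal: Car 44→Request R6 ($43), Car 106→Request R5 ($46), Car 31→Request R3 ($63), Car 70→Request R2 ($46), Car 91→Request R4 ($15) — total 43+46+63+46+15 = $213.
Max-entry greedy (repeatedly take the single best remaining cell) gives $203, worse by 10.
Swapping Car 31↔Car 91 (Car 31→Request R4 $43, Car 91→Request R3 $18) loses 17.
Car 91's own top request is Request R3 ($18), but forcing Car 91→Request R3 and reassigning the rest optimally gives only $196 — worse by 17.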